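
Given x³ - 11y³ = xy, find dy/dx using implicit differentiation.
Differentiate both sides with respect to x, treating y as y(x). By the chain rule, any term containing y contributes a factor of y' = dy/dx when we differentiate it.

Move every term to one side and write the relation as F(x, y) = 0. Term by term,
  d/dx[x^3] = 3x^2
  d/dx[-xy] = -x·y' - y
  d/dx[-11y^3] = -33y^2·y'

The pieces without y' make up ∂F/∂x and the coefficient of y' is ∂F/∂y:
  ∂F/∂x = 3x^2 - y,
  ∂F/∂y = -x - 33y^2.

Since d/dx[F] = ∂F/∂x + (∂F/∂y)·y' = 0, solve for y':
  (∂F/∂y)·y' = -∂F/∂x
  dy/dx = -(∂F/∂x)/(∂F/∂y) = -(3x^2 - y)/(-x - 33y^2) = (3x^2 - y)/(x + 33y^2)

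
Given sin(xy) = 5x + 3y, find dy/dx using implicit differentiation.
Differentiate both sides with respect to x, treating y as y(x). By the chain rule, any term containing y contributes a factor of y' = dy/dx when we differentiate it.

Move every term to one side and write the relation as F(x, y) = 0. Term by term,
  d/dx[-5x] = -5
  d/dx[-3y] = -3·y'
  d/dx[sin(xy)] = (x·y' + y)·cos(xy)

The pieces without y' make up ∂F/∂x and the coefficient of y' is ∂F/∂y:
  ∂F/∂x = y·cos(xy) - 5,
  ∂F/∂y = x·cos(xy) - 3.

Since d/dx[F] = ∂F/∂x + (∂F/∂y)·y' = 0, solve for y':
  (∂F/∂y)·y' = -∂F/∂x
  dy/dx = -(∂F/∂x)/(∂F/∂y) = -(y·cos(xy) - 5)/(x·cos(xy) - 3) = (-y·cos(xy) + 5)/(x·cos(xy) - 3)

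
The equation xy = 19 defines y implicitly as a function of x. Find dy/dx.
Differentiate both sides with respect to x, treating y as y(x). By the chain rule, any term containing y contributes a factor of y' = dy/dx when we differentiate it.

Move every term to one side and write the relation as F(x, y) = 0. Term by term,
  d/dx[xy] = x·y' + y
  d/dx[-19] = 0

The pieces without y' make up ∂F/∂x and the coefficient of y' is ∂F/∂y:
  ∂F/∂x = y,
  ∂F/∂y = x.

Since d/dx[F] = ∂F/∂x + (∂F/∂y)·y' = 0, solve for y':
  (∂F/∂y)·y' = -∂F/∂x
  dy/dx = -(∂F/∂x)/(∂F/∂y) = -(y)/(x) = -y/x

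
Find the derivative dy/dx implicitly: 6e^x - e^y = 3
Apply d/dx to both sides, remembering that y depends on x. Each occurrence of y therefore brings in a y' = dy/dx via the chain rule.

With F(x, y) equal to the left-hand side minus the right, differentiate F term by term:
  d/dx[6e^(x)] = 6e^(x)
  d/dx[-e^(y)] = -y'·e^(y)
  d/dx[-3] = 0
Adding these up, d/dx[F] = 0 becomes
  (6e^(x)) + (-e^(y))·y' = 0,
so isolating y',
  dy/dx = -(6e^(x))/(-e^(y)) = 6e^(x - y)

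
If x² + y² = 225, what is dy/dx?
Differentiate the relation implicitly: treat y = y(x) and apply the chain rule, so every y-derivative picks up a y' = dy/dx factor.

With everything moved to the left-hand side, differentiate term by term:
  d/dx[x^2] = 2x
  d/dx[y^2] = 2y·y'
  d/dx[-225] = 0

Separating the contributions that come from x directly and those that come through y:
  without y':      2x
  multiplying y':  2y

so (2x) + (2y)·y' = 0, and therefore
  dy/dx = -(2x)/(2y) = -x/y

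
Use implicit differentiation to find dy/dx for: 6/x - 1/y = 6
Take d/dx of both sides. Since y is implicitly a function of x, the chain rule attaches a y' = dy/dx factor whenever we differentiate through y.

Set F(x, y) = (left side) − (right side), so the curve is F = 0. Differentiating each term of F:
  d/dx[-1/y] = y'/y^2
  d/dx[6/x] = -6/x^2
  d/dx[-6] = 0

Collecting, the y'-free part is the partial derivative in x and the y' coefficient is the partial derivative in y:
  ∂F/∂x = -6/x^2
  ∂F/∂y = y^(-2)

so d/dx[F(x, y(x))] = ∂F/∂x + (∂F/∂y)·y' = 0. Rearranging,
  dy/dx = -(∂F/∂x)/(∂F/∂y) = -(-6/x^2)/(y^(-2)) = 6y^2/x^2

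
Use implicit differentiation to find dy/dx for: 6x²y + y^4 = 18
Differentiate the relation implicitly: treat y = y(x) and apply the chain rule, so every y-derivative picks up a y' = dy/dx factor.

With everything moved to the left-hand side, differentiate term by term:
  d/dx[6x^2y] = 6x^2·y' + 12xy
  d/dx[y^4] = 4y^3·y'
  d/dx[-18] = 0

Separating the contributions that come from x directly and those that come through y:
  without y':      12xy
  multiplying y':  6x^2 + 4y^3

so (12xy) + (6x^2 + 4y^3)·y' = 0, and therefore
  dy/dx = -(12xy)/(6x^2 + 4y^3) = -6xy/(3x^2 + 2y^3)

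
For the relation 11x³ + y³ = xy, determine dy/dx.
Differentiate the relation implicitly: treat y = y(x) and apply the chain rule, so every y-derivative picks up a y' = dy/dx factor.

With everything moved to the left-hand side, differentiate term by term:
  d/dx[11x^3] = 33x^2
  d/dx[-xy] = -x·y' - y
  d/dx[y^3] = 3y^2·y'

Separating the contributions that come from x directly and those that come through y:
  without y':      33x^2 - y
  multiplying y':  -x + 3y^2

so (33x^2 - y) + (-x + 3y^2)·y' = 0, and therefore
  dy/dx = -(33x^2 - y)/(-x + 3y^2) = (33x^2 - y)/(x - 3y^2)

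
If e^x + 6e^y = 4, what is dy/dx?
Differentiate both sides with respect to x, treating y as y(x). By the chain rule, any term containing y contributes a factor of y' = dy/dx when we differentiate it.

Move every term to one side and write the relation as F(x, y) = 0. Term by term,
  d/dx[e^(x)] = e^(x)
  d/dx[6e^(y)] = 6·y'·e^(y)
  d/dx[-4] = 0

The pieces without y' make up ∂F/∂x and the coefficient of y' is ∂F/∂y:
  ∂F/∂x = e^(x),
  ∂F/∂y = 6e^(y).

Since d/dx[F] = ∂F/∂x + (∂F/∂y)·y' = 0, solve for y':
  (∂F/∂y)·y' = -∂F/∂x
  dy/dx = -(∂F/∂x)/(∂F/∂y) = -(e^(x))/(6e^(y)) = -e^(x - y)/6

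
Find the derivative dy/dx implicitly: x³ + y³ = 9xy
Differentiate the relation implicitly: treat y = y(x) and apply the chain rule, so every y-derivative picks up a y' = dy/dx factor.

With everything moved to the left-hand side, differentiate term by term:
  d/dx[x^3] = 3x^2
  d/dx[-9xy] = -9x·y' - 9y
  d/dx[y^3] = 3y^2·y'

Separating the contributions that come from x directly and those that come through y:
  without y':      3x^2 - 9y
  multiplying y':  -9x + 3y^2

so (3x^2 - 9y) + (-9x + 3y^2)·y' = 0, and therefore
  dy/dx = -(3x^2 - 9y)/(-9x + 3y^2) = (x^2 - 3y)/(3x - y^2)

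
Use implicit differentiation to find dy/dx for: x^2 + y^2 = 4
Take d/dx of both sides. Since y is implicitly a function of x, the chain rule attaches a y' = dy/dx factor whenever we differentiate through y.

Set F(x, y) = (left side) − (right side), so the curve is F = 0. Differentiating each term of F:
  d/dx[x^2] = 2x
  d/dx[y^2] = 2y·y'
  d/dx[-4] = 0

Collecting, the y'-free part is the partial derivative in x and the y' coefficient is the partial derivative in y:
  ∂F/∂x = 2x
  ∂F/∂y = 2y

so d/dx[F(x, y(x))] = ∂F/∂x + (∂F/∂y)·y' = 0. Rearranging,
  dy/dx = -(∂F/∂x)/(∂F/∂y) = -(2x)/(2y) = -x/y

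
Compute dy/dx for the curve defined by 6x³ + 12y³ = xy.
Differentiate both sides with respect to x, treating y as y(x). By the chain rule, any term containing y contributes a factor of y' = dy/dx when we differentiate it.

Move every term to one side and write the relation as F(x, y) = 0. Term by term,
  d/dx[6x^3] = 18x^2
  d/dx[-xy] = -x·y' - y
  d/dx[12y^3] = 36y^2·y'

The pieces without y' make up ∂F/∂x and the coefficient of y' is ∂F/∂y:
  ∂F/∂x = 18x^2 - y,
  ∂F/∂y = -x + 36y^2.

Since d/dx[F] = ∂F/∂x + (∂F/∂y)·y' = 0, solve for y':
  (∂F/∂y)·y' = -∂F/∂x
  dy/dx = -(∂F/∂x)/(∂F/∂y) = -(18x^2 - y)/(-x + 36y^2) = (18x^2 - y)/(x - 36y^2)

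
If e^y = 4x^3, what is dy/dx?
Apply d/dx to both sides, remembering that y depends on x. Each occurrence of y therefore brings in a y' = dy/dx via the chain rule.

With F(x, y) equal to the left-hand side minus the right, differentiate F term by term:
  d/dx[-4x^3] = -12x^2
  d/dx[e^(y)] = y'·e^(y)
Adding these up, d/dx[F] = 0 becomes
  (-12x^2) + (e^(y))·y' = 0,
so isolating y',
  dy/dx = -(-12x^2)/(e^(y)) = 12x^2e^(-y)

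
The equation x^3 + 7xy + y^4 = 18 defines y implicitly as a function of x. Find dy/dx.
Differentiate both sides with respect to x, treating y as y(x). By the chain rule, any term containing y contributes a factor of y' = dy/dx when we differentiate it.

Move every term to one side and write the relation as F(x, y) = 0. Term by term,
  d/dx[x^3] = 3x^2
  d/dx[7xy] = 7x·y' + 7y
  d/dx[y^4] = 4y^3·y'
  d/dx[-18] = 0

The pieces without y' make up ∂F/∂x and the coefficient of y' is ∂F/∂y:
  ∂F/∂x = 3x^2 + 7y,
  ∂F/∂y = 7x + 4y^3.

Since d/dx[F] = ∂F/∂x + (∂F/∂y)·y' = 0, solve for y':
  (∂F/∂y)·y' = -∂F/∂x
  dy/dx = -(∂F/∂x)/(∂F/∂y) = -(3x^2 + 7y)/(7x + 4y^3) = (-3x^2 - 7y)/(7x + 4y^3)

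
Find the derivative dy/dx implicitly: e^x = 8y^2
Differentiate both sides with respect to x, treating y as y(x). By the chain rule, any term containing y contributes a factor of y' = dy/dx when we differentiate it.

Move every term to one side and write the relation as F(x, y) = 0. Term by term,
  d/dx[-8y^2] = -16y·y'
  d/dx[e^(x)] = e^(x)

The pieces without y' make up ∂F/∂x and the coefficient of y' is ∂F/∂y:
  ∂F/∂x = e^(x),
  ∂F/∂y = -16y.

Since d/dx[F] = ∂F/∂x + (∂F/∂y)·y' = 0, solve for y':
  (∂F/∂y)·y' = -∂F/∂x
  dy/dx = -(∂F/∂x)/(∂F/∂y) = -(e^(x))/(-16y) = e^(x)/(16y)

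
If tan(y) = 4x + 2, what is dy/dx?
Differentiate the relation implicitly: treat y = y(x) and apply the chain rule, so every y-derivative picks up a y' = dy/dx factor.

With everything moved to the left-hand side, differentiate term by term:
  d/dx[-4x] = -4
  d/dx[tan(y)] = y'(tan(y)^2 + 1)
  d/dx[-2] = 0

Separating the contributions that come from x directly and those that come through y:
  without y':      -4
  multiplying y':  tan(y)^2 + 1

so (-4) + (tan(y)^2 + 1)·y' = 0, and therefore
  dy/dx = -(-4)/(tan(y)^2 + 1) = 4cos(y)^2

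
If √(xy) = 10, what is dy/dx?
Take d/dx of both sides. Since y is implicitly a function of x, the chain rule attaches a y' = dy/dx factor whenever we differentiate through y.

Set F(x, y) = (left side) − (right side), so the curve is F = 0. Differentiating each term of F:
  d/dx[√(xy)] = √(xy)(x·y'/2 + y/2)/(xy)
  d/dx[-10] = 0

Collecting, the y'-free part is the partial derivative in x and the y' coefficient is the partial derivative in y:
  ∂F/∂x = √(xy)/(2x)
  ∂F/∂y = √(xy)/(2y)

so d/dx[F(x, y(x))] = ∂F/∂x + (∂F/∂y)·y' = 0. Rearranging,
  dy/dx = -(∂F/∂x)/(∂F/∂y) = -(√(xy)/(2x))/(√(xy)/(2y)) = -y/x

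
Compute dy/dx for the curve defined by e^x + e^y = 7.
Differentiate the relation implicitly: treat y = y(x) and apply the chain rule, so every y-derivative picks up a y' = dy/dx factor.

With everything moved to the left-hand side, differentiate term by term:
  d/dx[e^(x)] = e^(x)
  d/dx[e^(y)] = y'·e^(y)
  d/dx[-7] = 0

Separating the contributions that come from x directly and those that come through y:
  without y':      e^(x)
  multiplying y':  e^(y)

so (e^(x)) + (e^(y))·y' = 0, and therefore
  dy/dx = -(e^(x))/(e^(y)) = -e^(x - y)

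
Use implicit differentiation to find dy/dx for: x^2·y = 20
Take d/dx of both sides. Since y is implicitly a function of x, the chain rule attaches a y' = dy/dx factor whenever we differentiate through y.

Set F(x, y) = (left side) − (right side), so the curve is F = 0. Differentiating each term of F:
  d/dx[x^2y] = x^2·y' + 2xy
  d/dx[-20] = 0

Collecting, the y'-free part is the partial derivative in x and the y' coefficient is the partial derivative in y:
  ∂F/∂x = 2xy
  ∂F/∂y = x^2

so d/dx[F(x, y(x))] = ∂F/∂x + (∂F/∂y)·y' = 0. Rearranging,
  dy/dx = -(∂F/∂x)/(∂F/∂y) = -(2xy)/(x^2) = -2y/x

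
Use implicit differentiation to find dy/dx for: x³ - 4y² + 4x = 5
Take d/dx of both sides. Since y is implicitly a function of x, the chain rule attaches a y' = dy/dx factor whenever we differentiate through y.

Set F(x, y) = (left side) − (right side), so the curve is F = 0. Differentiating each term of F:
  d/dx[x^3] = 3x^2
  d/dx[4x] = 4
  d/dx[-4y^2] = -8y·y'
  d/dx[-5] = 0

Collecting, the y'-free part is the partial derivative in x and the y' coefficient is the partial derivative in y:
  ∂F/∂x = 3x^2 + 4
  ∂F/∂y = -8y

so d/dx[F(x, y(x))] = ∂F/∂x + (∂F/∂y)·y' = 0. Rearranging,
  dy/dx = -(∂F/∂x)/(∂F/∂y) = -(3x^2 + 4)/(-8y) = (3x^2 + 4)/(8y)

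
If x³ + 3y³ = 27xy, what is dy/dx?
Differentiate both sides with respect to x, treating y as y(x). By the chain rule, any term containing y contributes a factor of y' = dy/dx when we differentiate it.

Move every term to one side and write the relation as F(x, y) = 0. Term by term,
  d/dx[x^3] = 3x^2
  d/dx[-27xy] = -27x·y' - 27y
  d/dx[3y^3] = 9y^2·y'

The pieces without y' make up ∂F/∂x and the coefficient of y' is ∂F/∂y:
  ∂F/∂x = 3x^2 - 27y,
  ∂F/∂y = -27x + 9y^2.

Since d/dx[F] = ∂F/∂x + (∂F/∂y)·y' = 0, solve for y':
  (∂F/∂y)·y' = -∂F/∂x
  dy/dx = -(∂F/∂x)/(∂F/∂y) = -(3x^2 - 27y)/(-27x + 9y^2) = (x^2 - 9y)/(3(3x - y^2))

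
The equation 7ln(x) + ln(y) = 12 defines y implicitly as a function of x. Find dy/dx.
Differentiate both sides with respect to x, treating y as y(x). By the chain rule, any term containing y contributes a factor of y' = dy/dx when we differentiate it.

Move every term to one side and write the relation as F(x, y) = 0. Term by term,
  d/dx[7ln(x)] = 7/x
  d/dx[ln(y)] = y'/y
  d/dx[-12] = 0

The pieces without y' make up ∂F/∂x and the coefficient of y' is ∂F/∂y:
  ∂F/∂x = 7/x,
  ∂F/∂y = 1/y.

Since d/dx[F] = ∂F/∂x + (∂F/∂y)·y' = 0, solve for y':
  (∂F/∂y)·y' = -∂F/∂x
  dy/dx = -(∂F/∂x)/(∂F/∂y) = -(7/x)/(1/y) = -7y/x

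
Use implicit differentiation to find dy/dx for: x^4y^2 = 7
Apply d/dx to both sides, remembering that y depends on x. Each occurrence of y therefore brings in a y' = dy/dx via the chain rule.

With F(x, y) equal to the left-hand side minus the right, differentiate F term by term:
  d/dx[x^4y^2] = 2x^4y·y' + 4x^3y^2
  d/dx[-7] = 0
Adding these up, d/dx[F] = 0 becomes
  (4x^3y^2) + (2x^4y)·y' = 0,
so isolating y',
  dy/dx = -(4x^3y^2)/(2x^4y) = -2y/x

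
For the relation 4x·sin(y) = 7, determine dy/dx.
Differentiate both sides with respect to x, treating y as y(x). By the chain rule, any term containing y contributes a factor of y' = dy/dx when we differentiate it.

Move every term to one side and write the relation as F(x, y) = 0. Term by term,
  d/dx[4x·sin(y)] = 4x·y'·cos(y) + 4sin(y)
  d/dx[-7] = 0

The pieces without y' make up ∂F/∂x and the coefficient of y' is ∂F/∂y:
  ∂F/∂x = 4sin(y),
  ∂F/∂y = 4x·cos(y).

Since d/dx[F] = ∂F/∂x + (∂F/∂y)·y' = 0, solve for y':
  (∂F/∂y)·y' = -∂F/∂x
  dy/dx = -(∂F/∂x)/(∂F/∂y) = -(4sin(y))/(4x·cos(y)) = -tan(y)/x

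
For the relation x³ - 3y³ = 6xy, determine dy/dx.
Take d/dx of both sides. Since y is implicitly a function of x, the chain rule attaches a y' = dy/dx factor whenever we differentiate through y.

Set F(x, y) = (left side) − (right side), so the curve is F = 0. Differentiating each term of F:
  d/dx[x^3] = 3x^2
  d/dx[-6xy] = -6x·y' - 6y
  d/dx[-3y^3] = -9y^2·y'

Collecting, the y'-free part is the partial derivative in x and the y' coefficient is the partial derivative in y:
  ∂F/∂x = 3x^2 - 6y
  ∂F/∂y = -6x - 9y^2

so d/dx[F(x, y(x))] = ∂F/∂x + (∂F/∂y)·y' = 0. Rearranging,
  dy/dx = -(∂F/∂x)/(∂F/∂y) = -(3x^2 - 6y)/(-6x - 9y^2) = (x^2 - 2y)/(2x + 3y^2)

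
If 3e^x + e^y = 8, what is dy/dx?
Differentiate the relation implicitly: treat y = y(x) and apply the chain rule, so every y-derivative picks up a y' = dy/dx factor.

With everything moved to the left-hand side, differentiate term by term:
  d/dx[3e^(x)] = 3e^(x)
  d/dx[e^(y)] = y'·e^(y)
  d/dx[-8] = 0

Separating the contributions that come from x directly and those that come through y:
  without y':      3e^(x)
  multiplying y':  e^(y)

so (3e^(x)) + (e^(y))·y' = 0, and therefore
  dy/dx = -(3e^(x))/(e^(y)) = -3e^(x - y)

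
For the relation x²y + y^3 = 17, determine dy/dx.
Take d/dx of both sides. Since y is implicitly a function of x, the chain rule attaches a y' = dy/dx factor whenever we differentiate through y.

Set F(x, y) = (left side) − (right side), so the curve is F = 0. Differentiating each term of F:
  d/dx[x^2y] = x^2·y' + 2xy
  d/dx[y^3] = 3y^2·y'
  d/dx[-17] = 0

Collecting, the y'-free part is the partial derivative in x and the y' coefficient is the partial derivative in y:
  ∂F/∂x = 2xy
  ∂F/∂y = x^2 + 3y^2

so d/dx[F(x, y(x))] = ∂F/∂x + (∂F/∂y)·y' = 0. Rearranging,
  dy/dx = -(∂F/∂x)/(∂F/∂y) = -(2xy)/(x^2 + 3y^2) = -2xy/(x^2 + 3y^2)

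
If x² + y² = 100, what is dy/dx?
Take d/dx of both sides. Since y is implicitly a function of x, the chain rule attaches a y' = dy/dx factor whenever we differentiate through y.

Set F(x, y) = (left side) − (right side), so the curve is F = 0. Differentiating each term of F:
  d/dx[x^2] = 2x
  d/dx[y^2] = 2y·y'
  d/dx[-100] = 0

Collecting, the y'-free part is the partial derivative in x and the y' coefficient is the partial derivative in y:
  ∂F/∂x = 2x
  ∂F/∂y = 2y

so d/dx[F(x, y(x))] = ∂F/∂x + (∂F/∂y)·y' = 0. Rearranging,
  dy/dx = -(∂F/∂x)/(∂F/∂y) = -(2x)/(2y) = -x/y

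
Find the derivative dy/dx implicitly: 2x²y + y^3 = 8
Apply d/dx to both sides, remembering that y depends on x. Each occurrence of y therefore brings in a y' = dy/dx via the chain rule.

With F(x, y) equal to the left-hand side minus the right, differentiate F term by term:
  d/dx[2x^2y] = 2x^2·y' + 4xy
  d/dx[y^3] = 3y^2·y'
  d/dx[-8] = 0
Adding these up, d/dx[F] = 0 becomes
  (4xy) + (2x^2 + 3y^2)·y' = 0,
so isolating y',
  dy/dx = -(4xy)/(2x^2 + 3y^2) = -4xy/(2x^2 + 3y^2)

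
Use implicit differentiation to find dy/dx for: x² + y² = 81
Take d/dx of both sides. Since y is implicitly a function of x, the chain rule attaches a y' = dy/dx factor whenever we differentiate through y.

Set F(x, y) = (left side) − (right side), so the curve is F = 0. Differentiating each term of F:
  d/dx[x^2] = 2x
  d/dx[y^2] = 2y·y'
  d/dx[-81] = 0

Collecting, the y'-free part is the partial derivative in x and the y' coefficient is the partial derivative in y:
  ∂F/∂x = 2x
  ∂F/∂y = 2y

so d/dx[F(x, y(x))] = ∂F/∂x + (∂F/∂y)·y' = 0. Rearranging,
  dy/dx = -(∂F/∂x)/(∂F/∂y) = -(2x)/(2y) = -x/y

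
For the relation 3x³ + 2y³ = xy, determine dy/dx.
Take d/dx of both sides. Since y is implicitly a function of x, the chain rule attaches a y' = dy/dx factor whenever we differentiate through y.

Set F(x, y) = (left side) − (right side), so the curve is F = 0. Differentiating each term of F:
  d/dx[3x^3] = 9x^2
  d/dx[-xy] = -x·y' - y
  d/dx[2y^3] = 6y^2·y'

Collecting, the y'-free part is the partial derivative in x and the y' coefficient is the partial derivative in y:
  ∂F/∂x = 9x^2 - y
  ∂F/∂y = -x + 6y^2

so d/dx[F(x, y(x))] = ∂F/∂x + (∂F/∂y)·y' = 0. Rearranging,
  dy/dx = -(∂F/∂x)/(∂F/∂y) = -(9x^2 - y)/(-x + 6y^2) = (9x^2 - y)/(x - 6y^2)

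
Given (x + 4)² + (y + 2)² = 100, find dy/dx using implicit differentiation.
Apply d/dx to both sides, remembering that y depends on x. Each occurrence of y therefore brings in a y' = dy/dx via the chain rule.

With F(x, y) equal to the left-hand side minus the right, differentiate F term by term:
  d/dx[(x + 4)^2] = 2x + 8
  d/dx[(y + 2)^2] = 2·y'(y + 2)
  d/dx[-100] = 0
Adding these up, d/dx[F] = 0 becomes
  (2x + 8) + (2y + 4)·y' = 0,
so isolating y',
  dy/dx = -(2x + 8)/(2y + 4) = (-x - 4)/(y + 2)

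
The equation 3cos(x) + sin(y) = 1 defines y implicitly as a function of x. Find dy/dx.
Differentiate both sides with respect to x, treating y as y(x). By the chain rule, any term containing y contributes a factor of y' = dy/dx when we differentiate it.

Move every term to one side and write the relation as F(x, y) = 0. Term by term,
  d/dx[sin(y)] = y'·cos(y)
  d/dx[3cos(x)] = -3sin(x)
  d/dx[-1] = 0

The pieces without y' make up ∂F/∂x and the coefficient of y' is ∂F/∂y:
  ∂F/∂x = -3sin(x),
  ∂F/∂y = cos(y).

Since d/dx[F] = ∂F/∂x + (∂F/∂y)·y' = 0, solve for y':
  (∂F/∂y)·y' = -∂F/∂x
  dy/dx = -(∂F/∂x)/(∂F/∂y) = -(-3sin(x))/(cos(y)) = 3sin(x)/cos(y)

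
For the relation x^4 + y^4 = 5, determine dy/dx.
Take d/dx of both sides. Since y is implicitly a function of x, the chain rule attaches a y' = dy/dx factor whenever we differentiate through y.

Set F(x, y) = (left side) − (right side), so the curve is F = 0. Differentiating each term of F:
  d/dx[x^4] = 4x^3
  d/dx[y^4] = 4y^3·y'
  d/dx[-5] = 0

Collecting, the y'-free part is the partial derivative in x and the y' coefficient is the partial derivative in y:
  ∂F/∂x = 4x^3
  ∂F/∂y = 4y^3

so d/dx[F(x, y(x))] = ∂F/∂x + (∂F/∂y)·y' = 0. Rearranging,
  dy/dx = -(∂F/∂x)/(∂F/∂y) = -(4x^3)/(4y^3) = -x^3/y^3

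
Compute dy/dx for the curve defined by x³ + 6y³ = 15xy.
Differentiate the relation implicitly: treat y = y(x) and apply the chain rule, so every y-derivative picks up a y' = dy/dx factor.

With everything moved to the left-hand side, differentiate term by term:
  d/dx[x^3] = 3x^2
  d/dx[-15xy] = -15x·y' - 15y
  d/dx[6y^3] = 18y^2·y'

Separating the contributions that come from x directly and those that come through y:
  without y':      3x^2 - 15y
  multiplying y':  -15x + 18y^2

so (3x^2 - 15y) + (-15x + 18y^2)·y' = 0, and therefore
  dy/dx = -(3x^2 - 15y)/(-15x + 18y^2) = (x^2 - 5y)/(5x - 6y^2)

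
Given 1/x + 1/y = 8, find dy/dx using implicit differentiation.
Apply d/dx to both sides, remembering that y depends on x. Each occurrence of y therefore brings in a y' = dy/dx via the chain rule.

With F(x, y) equal to the left-hand side minus the right, differentiate F term by term:
  d/dx[1/y] = -y'/y^2
  d/dx[1/x] = -1/x^2
  d/dx[-8] = 0
Adding these up, d/dx[F] = 0 becomes
  (-1/x^2) + (-1/y^2)·y' = 0,
so isolating y',
  dy/dx = -(-1/x^2)/(-1/y^2) = -y^2/x^2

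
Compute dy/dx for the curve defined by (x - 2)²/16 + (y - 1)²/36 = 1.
Differentiate both sides with respect to x, treating y as y(x). By the chain rule, any term containing y contributes a factor of y' = dy/dx when we differentiate it.

Move every term to one side and write the relation as F(x, y) = 0. Term by term,
  d/dx[(x - 2)^2/16] = x/8 - 1/4
  d/dx[(y - 1)^2/36] = y'(y - 1)/18
  d/dx[-1] = 0

The pieces without y' make up ∂F/∂x and the coefficient of y' is ∂F/∂y:
  ∂F/∂x = x/8 - 1/4,
  ∂F/∂y = y/18 - 1/18.

Since d/dx[F] = ∂F/∂x + (∂F/∂y)·y' = 0, solve for y':
  (∂F/∂y)·y' = -∂F/∂x
  dy/dx = -(∂F/∂x)/(∂F/∂y) = -(x/8 - 1/4)/(y/18 - 1/18)
        = -((x - 2)/8)/((y - 1)/18) = 9(2 - x)/(4(y - 1))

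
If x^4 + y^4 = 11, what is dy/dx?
Apply d/dx to both sides, remembering that y depends on x. Each occurrence of y therefore brings in a y' = dy/dx via the chain rule.

With F(x, y) equal to the left-hand side minus the right, differentiate F term by term:
  d/dx[x^4] = 4x^3
  d/dx[y^4] = 4y^3·y'
  d/dx[-11] = 0
Adding these up, d/dx[F] = 0 becomes
  (4x^3) + (4y^3)·y' = 0,
so isolating y',
  dy/dx = -(4x^3)/(4y^3) = -x^3/y^3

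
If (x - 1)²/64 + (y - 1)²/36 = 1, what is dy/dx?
Apply d/dx to both sides, remembering that y depends on x. Each occurrence of y therefore brings in a y' = dy/dx via the chain rule.

With F(x, y) equal to the left-hand side minus the right, differentiate F term by term:
  d/dx[(x - 1)^2/64] = x/32 - 1/32
  d/dx[(y - 1)^2/36] = y'(y - 1)/18
  d/dx[-1] = 0
Adding these up, d/dx[F] = 0 becomes
  (x/32 - 1/32) + (y/18 - 1/18)·y' = 0,
so isolating y',
  dy/dx = -(x/32 - 1/32)/(y/18 - 1/18)
        = -((x - 1)/32)/((y - 1)/18) = 9(1 - x)/(16(y - 1))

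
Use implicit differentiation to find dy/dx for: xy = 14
Differentiate both sides with respect to x, treating y as y(x). By the chain rule, any term containing y contributes a factor of y' = dy/dx when we differentiate it.

Move every term to one side and write the relation as F(x, y) = 0. Term by term,
  d/dx[xy] = x·y' + y
  d/dx[-14] = 0

The pieces without y' make up ∂F/∂x and the coefficient of y' is ∂F/∂y:
  ∂F/∂x = y,
  ∂F/∂y = x.

Since d/dx[F] = ∂F/∂x + (∂F/∂y)·y' = 0, solve for y':
  (∂F/∂y)·y' = -∂F/∂x
  dy/dx = -(∂F/∂x)/(∂F/∂y) = -(y)/(x) = -y/x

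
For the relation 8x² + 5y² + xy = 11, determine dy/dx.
Apply d/dx to both sides, remembering that y depends on x. Each occurrence of y therefore brings in a y' = dy/dx via the chain rule.

With F(x, y) equal to the left-hand side minus the right, differentiate F term by term:
  d/dx[8x^2] = 16x
  d/dx[xy] = x·y' + y
  d/dx[5y^2] = 10y·y'
  d/dx[-11] = 0
Adding these up, d/dx[F] = 0 becomes
  (16x + y) + (x + 10y)·y' = 0,
so isolating y',
  dy/dx = -(16x + y)/(x + 10y) = (-16x - y)/(x + 10y)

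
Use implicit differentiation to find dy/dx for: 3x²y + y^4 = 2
Apply d/dx to both sides, remembering that y depends on x. Each occurrence of y therefore brings in a y' = dy/dx via the chain rule.

With F(x, y) equal to the left-hand side minus the right, differentiate F term by term:
  d/dx[3x^2y] = 3x^2·y' + 6xy
  d/dx[y^4] = 4y^3·y'
  d/dx[-2] = 0
Adding these up, d/dx[F] = 0 becomes
  (6xy) + (3x^2 + 4y^3)·y' = 0,
so isolating y',
  dy/dx = -(6xy)/(3x^2 + 4y^3) = -6xy/(3x^2 + 4y^3)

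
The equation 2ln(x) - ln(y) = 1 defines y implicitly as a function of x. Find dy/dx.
Take d/dx of both sides. Since y is implicitly a function of x, the chain rule attaches a y' = dy/dx factor whenever we differentiate through y.

Set F(x, y) = (left side) − (right side), so the curve is F = 0. Differentiating each term of F:
  d/dx[2ln(x)] = 2/x
  d/dx[-ln(y)] = -y'/y
  d/dx[-1] = 0

Collecting, the y'-free part is the partial derivative in x and the y' coefficient is the partial derivative in y:
  ∂F/∂x = 2/x
  ∂F/∂y = -1/y

so d/dx[F(x, y(x))] = ∂F/∂x + (∂F/∂y)·y' = 0. Rearranging,
  dy/dx = -(∂F/∂x)/(∂F/∂y) = -(2/x)/(-1/y) = 2y/x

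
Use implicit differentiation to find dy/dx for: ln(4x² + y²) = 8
Differentiate both sides with respect to x, treating y as y(x). By the chain rule, any term containing y contributes a factor of y' = dy/dx when we differentiate it.

Move every term to one side and write the relation as F(x, y) = 0. Term by term,
  d/dx[ln(4x^2 + y^2)] = (8x + 2y·y')/(4x^2 + y^2)
  d/dx[-8] = 0

The pieces without y' make up ∂F/∂x and the coefficient of y' is ∂F/∂y:
  ∂F/∂x = 8x/(4x^2 + y^2),
  ∂F/∂y = 2y/(4x^2 + y^2).

Since d/dx[F] = ∂F/∂x + (∂F/∂y)·y' = 0, solve for y':
  (∂F/∂y)·y' = -∂F/∂x
  dy/dx = -(∂F/∂x)/(∂F/∂y) = -(8x/(4x^2 + y^2))/(2y/(4x^2 + y^2)) = -4x/y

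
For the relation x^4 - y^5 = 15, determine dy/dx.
Differentiate the relation implicitly: treat y = y(x) and apply the chain rule, so every y-derivative picks up a y' = dy/dx factor.

With everything moved to the left-hand side, differentiate term by term:
  d/dx[x^4] = 4x^3
  d/dx[-y^5] = -5y^4·y'
  d/dx[-15] = 0

Separating the contributions that come from x directly and those that come through y:
  without y':      4x^3
  multiplying y':  -5y^4

so (4x^3) + (-5y^4)·y' = 0, and therefore
  dy/dx = -(4x^3)/(-5y^4) = 4x^3/(5y^4)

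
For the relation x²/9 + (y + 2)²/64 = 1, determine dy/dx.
Differentiate both sides with respect to x, treating y as y(x). By the chain rule, any term containing y contributes a factor of y' = dy/dx when we differentiate it.

Move every term to one side and write the relation as F(x, y) = 0. Term by term,
  d/dx[x^2/9] = 2x/9
  d/dx[(y + 2)^2/64] = y'(y + 2)/32
  d/dx[-1] = 0

The pieces without y' make up ∂F/∂x and the coefficient of y' is ∂F/∂y:
  ∂F/∂x = 2x/9,
  ∂F/∂y = y/32 + 1/16.

Since d/dx[F] = ∂F/∂x + (∂F/∂y)·y' = 0, solve for y':
  (∂F/∂y)·y' = -∂F/∂x
  dy/dx = -(∂F/∂x)/(∂F/∂y) = -(2x/9)/(y/32 + 1/16)
        = -(2x/9)/((y + 2)/32) = -64x/(9y + 18)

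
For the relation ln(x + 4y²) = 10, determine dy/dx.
Differentiate both sides with respect to x, treating y as y(x). By the chain rule, any term containing y contributes a factor of y' = dy/dx when we differentiate it.

Move every term to one side and write the relation as F(x, y) = 0. Term by term,
  d/dx[ln(x + 4y^2)] = (8y·y' + 1)/(x + 4y^2)
  d/dx[-10] = 0

The pieces without y' make up ∂F/∂x and the coefficient of y' is ∂F/∂y:
  ∂F/∂x = 1/(x + 4y^2),
  ∂F/∂y = 8y/(x + 4y^2).

Since d/dx[F] = ∂F/∂x + (∂F/∂y)·y' = 0, solve for y':
  (∂F/∂y)·y' = -∂F/∂x
  dy/dx = -(∂F/∂x)/(∂F/∂y) = -(1/(x + 4y^2))/(8y/(x + 4y^2)) = -1/(8y)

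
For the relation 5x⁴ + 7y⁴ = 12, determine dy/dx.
Differentiate the relation implicitly: treat y = y(x) and apply the chain rule, so every y-derivative picks up a y' = dy/dx factor.

With everything moved to the left-hand side, differentiate term by term:
  d/dx[5x^4] = 20x^3
  d/dx[7y^4] = 28y^3·y'
  d/dx[-12] = 0

Separating the contributions that come from x directly and those that come through y:
  without y':      20x^3
  multiplying y':  28y^3

so (20x^3) + (28y^3)·y' = 0, and therefore
  dy/dx = -(20x^3)/(28y^3) = -5x^3/(7y^3)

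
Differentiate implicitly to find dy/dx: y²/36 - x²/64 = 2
Differentiate both sides with respect to x, treating y as y(x). By the chain rule, any term containing y contributes a factor of y' = dy/dx when we differentiate it.

Move every term to one side and write the relation as F(x, y) = 0. Term by term,
  d/dx[-x^2/64] = -x/32
  d/dx[y^2/36] = y·y'/18
  d/dx[-2] = 0

The pieces without y' make up ∂F/∂x and the coefficient of y' is ∂F/∂y:
  ∂F/∂x = -x/32,
  ∂F/∂y = y/18.

Since d/dx[F] = ∂F/∂x + (∂F/∂y)·y' = 0, solve for y':
  (∂F/∂y)·y' = -∂F/∂x
  dy/dx = -(∂F/∂x)/(∂F/∂y) = -(-x/32)/(y/18) = 9x/(16y)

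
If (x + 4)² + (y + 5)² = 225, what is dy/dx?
Take d/dx of both sides. Since y is implicitly a function of x, the chain rule attaches a y' = dy/dx factor whenever we differentiate through y.

Set F(x, y) = (left side) − (right side), so the curve is F = 0. Differentiating each term of F:
  d/dx[(x + 4)^2] = 2x + 8
  d/dx[(y + 5)^2] = 2·y'(y + 5)
  d/dx[-225] = 0

Collecting, the y'-free part is the partial derivative in x and the y' coefficient is the partial derivative in y:
  ∂F/∂x = 2x + 8
  ∂F/∂y = 2y + 10

so d/dx[F(x, y(x))] = ∂F/∂x + (∂F/∂y)·y' = 0. Rearranging,
  dy/dx = -(∂F/∂x)/(∂F/∂y) = -(2x + 8)/(2y + 10) = (-x - 4)/(y + 5)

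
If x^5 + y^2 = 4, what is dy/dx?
Differentiate the relation implicitly: treat y = y(x) and apply the chain rule, so every y-derivative picks up a y' = dy/dx factor.

With everything moved to the left-hand side, differentiate term by term:
  d/dx[x^5] = 5x^4
  d/dx[y^2] = 2y·y'
  d/dx[-4] = 0

Separating the contributions that come from x directly and those that come through y:
  without y':      5x^4
  multiplying y':  2y

so (5x^4) + (2y)·y' = 0, and therefore
  dy/dx = -(5x^4)/(2y) = -5x^4/(2y)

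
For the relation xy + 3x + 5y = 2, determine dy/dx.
Differentiate both sides with respect to x, treating y as y(x). By the chain rule, any term containing y contributes a factor of y' = dy/dx when we differentiate it.

Move every term to one side and write the relation as F(x, y) = 0. Term by term,
  d/dx[xy] = x·y' + y
  d/dx[3x] = 3
  d/dx[5y] = 5·y'
  d/dx[-2] = 0

The pieces without y' make up ∂F/∂x and the coefficient of y' is ∂F/∂y:
  ∂F/∂x = y + 3,
  ∂F/∂y = x + 5.

Since d/dx[F] = ∂F/∂x + (∂F/∂y)·y' = 0, solve for y':
  (∂F/∂y)·y' = -∂F/∂x
  dy/dx = -(∂F/∂x)/(∂F/∂y) = -(y + 3)/(x + 5) = (-y - 3)/(x + 5)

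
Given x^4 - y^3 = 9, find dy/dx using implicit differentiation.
Take d/dx of both sides. Since y is implicitly a function of x, the chain rule attaches a y' = dy/dx factor whenever we differentiate through y.

Set F(x, y) = (left side) − (right side), so the curve is F = 0. Differentiating each term of F:
  d/dx[x^4] = 4x^3
  d/dx[-y^3] = -3y^2·y'
  d/dx[-9] = 0

Collecting, the y'-free part is the partial derivative in x and the y' coefficient is the partial derivative in y:
  ∂F/∂x = 4x^3
  ∂F/∂y = -3y^2

so d/dx[F(x, y(x))] = ∂F/∂x + (∂F/∂y)·y' = 0. Rearranging,
  dy/dx = -(∂F/∂x)/(∂F/∂y) = -(4x^3)/(-3y^2) = 4x^3/(3y^2)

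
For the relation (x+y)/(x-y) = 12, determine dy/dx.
Differentiate both sides with respect to x, treating y as y(x). By the chain rule, any term containing y contributes a factor of y' = dy/dx when we differentiate it.

Move every term to one side and write the relation as F(x, y) = 0. Term by term,
  d/dx[(x + y)/(x - y)] = (y' + 1)/(x - y) + (x + y)(y' - 1)/(x - y)^2
  d/dx[-12] = 0

The pieces without y' make up ∂F/∂x and the coefficient of y' is ∂F/∂y:
  ∂F/∂x = 1/(x - y) - (x + y)/(x - y)^2,
  ∂F/∂y = 1/(x - y) + (x + y)/(x - y)^2.

Since d/dx[F] = ∂F/∂x + (∂F/∂y)·y' = 0, solve for y':
  (∂F/∂y)·y' = -∂F/∂x
  dy/dx = -(∂F/∂x)/(∂F/∂y) = -(1/(x - y) - (x + y)/(x - y)^2)/(1/(x - y) + (x + y)/(x - y)^2)
        = -(-2y/(x - y)^2)/(2x/(x - y)^2) = y/x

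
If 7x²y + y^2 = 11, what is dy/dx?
Differentiate the relation implicitly: treat y = y(x) and apply the chain rule, so every y-derivative picks up a y' = dy/dx factor.

With everything moved to the left-hand side, differentiate term by term:
  d/dx[7x^2y] = 7x^2·y' + 14xy
  d/dx[y^2] = 2y·y'
  d/dx[-11] = 0

Separating the contributions that come from x directly and those that come through y:
  without y':      14xy
  multiplying y':  7x^2 + 2y

so (14xy) + (7x^2 + 2y)·y' = 0, and therefore
  dy/dx = -(14xy)/(7x^2 + 2y) = -14xy/(7x^2 + 2y)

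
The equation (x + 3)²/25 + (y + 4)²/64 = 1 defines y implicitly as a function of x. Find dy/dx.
Differentiate the relation implicitly: treat y = y(x) and apply the chain rule, so every y-derivative picks up a y' = dy/dx factor.

With everything moved to the left-hand side, differentiate term by term:
  d/dx[(x + 3)^2/25] = 2x/25 + 6/25
  d/dx[(y + 4)^2/64] = y'(y + 4)/32
  d/dx[-1] = 0

Separating the contributions that come from x directly and those that come through y:
  without y':      2x/25 + 6/25
  multiplying y':  y/32 + 1/8

so (2x/25 + 6/25) + (y/32 + 1/8)·y' = 0, and therefore
  dy/dx = -(2x/25 + 6/25)/(y/32 + 1/8)
        = -(2(x + 3)/25)/((y + 4)/32) = 64(-x - 3)/(25(y + 4))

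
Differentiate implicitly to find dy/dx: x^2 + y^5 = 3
Apply d/dx to both sides, remembering that y depends on x. Each occurrence of y therefore brings in a y' = dy/dx via the chain rule.

With F(x, y) equal to the left-hand side minus the right, differentiate F term by term:
  d/dx[x^2] = 2x
  d/dx[y^5] = 5y^4·y'
  d/dx[-3] = 0
Adding these up, d/dx[F] = 0 becomes
  (2x) + (5y^4)·y' = 0,
so isolating y',
  dy/dx = -(2x)/(5y^4) = -2x/(5y^4)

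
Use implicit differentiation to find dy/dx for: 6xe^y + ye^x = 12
Apply d/dx to both sides, remembering that y depends on x. Each occurrence of y therefore brings in a y' = dy/dx via the chain rule.

With F(x, y) equal to the left-hand side minus the right, differentiate F term by term:
  d/dx[6x·e^(y)] = 6x·y'·e^(y) + 6e^(y)
  d/dx[y·e^(x)] = y·e^(x) + y'·e^(x)
  d/dx[-12] = 0
Adding these up, d/dx[F] = 0 becomes
  (y·e^(x) + 6e^(y)) + (6x·e^(y) + e^(x))·y' = 0,
so isolating y',
  dy/dx = -(y·e^(x) + 6e^(y))/(6x·e^(y) + e^(x)) = (-y·e^(x) - 6e^(y))/(6x·e^(y) + e^(x))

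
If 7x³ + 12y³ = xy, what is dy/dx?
Differentiate the relation implicitly: treat y = y(x) and apply the chain rule, so every y-derivative picks up a y' = dy/dx factor.

With everything moved to the left-hand side, differentiate term by term:
  d/dx[7x^3] = 21x^2
  d/dx[-xy] = -x·y' - y
  d/dx[12y^3] = 36y^2·y'

Separating the contributions that come from x directly and those that come through y:
  without y':      21x^2 - y
  multiplying y':  -x + 36y^2

so (21x^2 - y) + (-x + 36y^2)·y' = 0, and therefore
  dy/dx = -(21x^2 - y)/(-x + 36y^2) = (21x^2 - y)/(x - 36y^2)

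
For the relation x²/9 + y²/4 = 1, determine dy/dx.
Differentiate both sides with respect to x, treating y as y(x). By the chain rule, any term containing y contributes a factor of y' = dy/dx when we differentiate it.

Move every term to one side and write the relation as F(x, y) = 0. Term by term,
  d/dx[x^2/9] = 2x/9
  d/dx[y^2/4] = y·y'/2
  d/dx[-1] = 0

The pieces without y' make up ∂F/∂x and the coefficient of y' is ∂F/∂y:
  ∂F/∂x = 2x/9,
  ∂F/∂y = y/2.

Since d/dx[F] = ∂F/∂x + (∂F/∂y)·y' = 0, solve for y':
  (∂F/∂y)·y' = -∂F/∂x
  dy/dx = -(∂F/∂x)/(∂F/∂y) = -(2x/9)/(y/2) = -4x/(9y)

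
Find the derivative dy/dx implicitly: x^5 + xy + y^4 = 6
Take d/dx of both sides. Since y is implicitly a function of x, the chain rule attaches a y' = dy/dx factor whenever we differentiate through y.

Set F(x, y) = (left side) − (right side), so the curve is F = 0. Differentiating each term of F:
  d/dx[x^5] = 5x^4
  d/dx[xy] = x·y' + y
  d/dx[y^4] = 4y^3·y'
  d/dx[-6] = 0

Collecting, the y'-free part is the partial derivative in x and the y' coefficient is the partial derivative in y:
  ∂F/∂x = 5x^4 + y
  ∂F/∂y = x + 4y^3

so d/dx[F(x, y(x))] = ∂F/∂x + (∂F/∂y)·y' = 0. Rearranging,
  dy/dx = -(∂F/∂x)/(∂F/∂y) = -(5x^4 + y)/(x + 4y^3) = (-5x^4 - y)/(x + 4y^3)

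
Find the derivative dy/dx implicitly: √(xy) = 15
Take d/dx of both sides. Since y is implicitly a function of x, the chain rule attaches a y' = dy/dx factor whenever we differentiate through y.

Set F(x, y) = (left side) − (right side), so the curve is F = 0. Differentiating each term of F:
  d/dx[√(xy)] = √(xy)(x·y'/2 + y/2)/(xy)
  d/dx[-15] = 0

Collecting, the y'-free part is the partial derivative in x and the y' coefficient is the partial derivative in y:
  ∂F/∂x = √(xy)/(2x)
  ∂F/∂y = √(xy)/(2y)

so d/dx[F(x, y(x))] = ∂F/∂x + (∂F/∂y)·y' = 0. Rearranging,
  dy/dx = -(∂F/∂x)/(∂F/∂y) = -(√(xy)/(2x))/(√(xy)/(2y)) = -y/x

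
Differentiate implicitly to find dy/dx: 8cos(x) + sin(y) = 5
Take d/dx of both sides. Since y is implicitly a function of x, the chain rule attaches a y' = dy/dx factor whenever we differentiate through y.

Set F(x, y) = (left side) − (right side), so the curve is F = 0. Differentiating each term of F:
  d/dx[sin(y)] = y'·cos(y)
  d/dx[8cos(x)] = -8sin(x)
  d/dx[-5] = 0

Collecting, the y'-free part is the partial derivative in x and the y' coefficient is the partial derivative in y:
  ∂F/∂x = -8sin(x)
  ∂F/∂y = cos(y)

so d/dx[F(x, y(x))] = ∂F/∂x + (∂F/∂y)·y' = 0. Rearranging,
  dy/dx = -(∂F/∂x)/(∂F/∂y) = -(-8sin(x))/(cos(y)) = 8sin(x)/cos(y)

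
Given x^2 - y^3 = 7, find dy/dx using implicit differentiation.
Apply d/dx to both sides, remembering that y depends on x. Each occurrence of y therefore brings in a y' = dy/dx via the chain rule.

With F(x, y) equal to the left-hand side minus the right, differentiate F term by term:
  d/dx[x^2] = 2x
  d/dx[-y^3] = -3y^2·y'
  d/dx[-7] = 0
Adding these up, d/dx[F] = 0 becomes
  (2x) + (-3y^2)·y' = 0,
so isolating y',
  dy/dx = -(2x)/(-3y^2) = 2x/(3y^2)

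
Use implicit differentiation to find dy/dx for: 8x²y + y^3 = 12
Differentiate the relation implicitly: treat y = y(x) and apply the chain rule, so every y-derivative picks up a y' = dy/dx factor.

With everything moved to the left-hand side, differentiate term by term:
  d/dx[8x^2y] = 8x^2·y' + 16xy
  d/dx[y^3] = 3y^2·y'
  d/dx[-12] = 0

Separating the contributions that come from x directly and those that come through y:
  without y':      16xy
  multiplying y':  8x^2 + 3y^2

so (16xy) + (8x^2 + 3y^2)·y' = 0, and therefore
  dy/dx = -(16xy)/(8x^2 + 3y^2) = -16xy/(8x^2 + 3y^2)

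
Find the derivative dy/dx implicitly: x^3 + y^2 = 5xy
Apply d/dx to both sides, remembering that y depends on x. Each occurrence of y therefore brings in a y' = dy/dx via the chain rule.

With F(x, y) equal to the left-hand side minus the right, differentiate F term by term:
  d/dx[x^3] = 3x^2
  d/dx[-5xy] = -5x·y' - 5y
  d/dx[y^2] = 2y·y'
Adding these up, d/dx[F] = 0 becomes
  (3x^2 - 5y) + (-5x + 2y)·y' = 0,
so isolating y',
  dy/dx = -(3x^2 - 5y)/(-5x + 2y) = (3x^2 - 5y)/(5x - 2y)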